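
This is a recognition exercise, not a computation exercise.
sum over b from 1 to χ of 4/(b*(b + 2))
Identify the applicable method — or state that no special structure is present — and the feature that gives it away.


Verdict: telescoping — integer-spaced poles in 4/(b*(b + 2)) are the telescoping signature in disguise.


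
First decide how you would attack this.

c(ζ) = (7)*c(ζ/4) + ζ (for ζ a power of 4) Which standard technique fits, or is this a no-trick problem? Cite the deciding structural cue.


Method: the master substitution — the recursive call is at index ζ/4 rather than a shift, a divide-and-conquer shape — substituting ζ = 4^m linearizes it.


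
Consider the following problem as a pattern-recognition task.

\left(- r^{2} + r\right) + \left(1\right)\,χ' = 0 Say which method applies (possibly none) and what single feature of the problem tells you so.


Method: no special technique — solved for the derivative, χ never appears on the right — this is a direct integration in r, not a differential-equations problem at heart.


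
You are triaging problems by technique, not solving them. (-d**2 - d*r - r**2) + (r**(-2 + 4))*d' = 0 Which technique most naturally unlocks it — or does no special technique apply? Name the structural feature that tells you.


Technique: the homogeneous substitution — the slope is degree-zero homogeneous: the ratio substitution v = d/r collapses it.


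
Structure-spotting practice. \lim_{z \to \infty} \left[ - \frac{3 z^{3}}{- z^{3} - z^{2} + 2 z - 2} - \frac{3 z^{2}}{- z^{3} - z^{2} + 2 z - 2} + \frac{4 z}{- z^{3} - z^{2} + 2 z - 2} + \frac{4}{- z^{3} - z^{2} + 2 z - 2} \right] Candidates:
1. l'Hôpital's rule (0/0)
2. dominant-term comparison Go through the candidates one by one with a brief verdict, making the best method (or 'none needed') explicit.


Diagnosis: dominant-term comparison — at large z only the top-degree terms survive; compare the leading terms and the limit falls out.
- l'Hôpital's rule (0/0): viewed as a single quotient this runs to ∞/∞, not the 0/0 clash this candidate addresses; an at-infinity variant of the rule would resolve it, but comparing leading growth reads the answer without differentiating.
- dominant-term comparison — yes — fits the structure here.


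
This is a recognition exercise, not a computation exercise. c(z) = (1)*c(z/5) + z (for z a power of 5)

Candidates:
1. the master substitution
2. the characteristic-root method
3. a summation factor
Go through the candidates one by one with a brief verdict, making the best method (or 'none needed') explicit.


Best approach: the master substitution — divide-the-index recursion (z/5 inside the call) straightens out once the index is rewritten as 5^m.
- the master substitution: yes, a natural case for it.
- the characteristic-root method — the recursion divides its index rather than shifting it — outside the constant-shift family the root method covers.
- a summation factor — the recursion divides its index rather than shifting it — there is no previous-term chain for a summation factor to telescope.


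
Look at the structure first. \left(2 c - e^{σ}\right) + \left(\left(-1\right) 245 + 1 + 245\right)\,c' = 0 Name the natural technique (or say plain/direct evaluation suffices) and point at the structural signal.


Method: a linear integrating factor — the equation is linear in c with coefficient 2; multiplying by the integrating factor exp(∫2) makes the left side a perfect derivative.


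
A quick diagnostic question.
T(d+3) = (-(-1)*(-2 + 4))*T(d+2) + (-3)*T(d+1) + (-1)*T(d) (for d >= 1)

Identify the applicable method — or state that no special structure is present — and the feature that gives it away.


Technique: the characteristic-root method — the recurrence treats every index alike (constant coefficients, no forcing) — precisely the regime where r^d trials close it.


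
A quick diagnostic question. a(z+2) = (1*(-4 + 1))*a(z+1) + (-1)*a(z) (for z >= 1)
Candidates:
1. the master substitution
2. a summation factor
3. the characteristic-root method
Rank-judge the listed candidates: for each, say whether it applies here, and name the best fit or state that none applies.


Verdict: the characteristic-root method — try a geometric ansatz r^z: constant coefficients turn the recurrence into one polynomial equation in r.
- the master substitution — the recursion shifts the index rather than dividing it.
- a summation factor: a summation factor telescopes one-step recursions; this one carries higher-order memory.
- the characteristic-root method: yes — fits the structure here.


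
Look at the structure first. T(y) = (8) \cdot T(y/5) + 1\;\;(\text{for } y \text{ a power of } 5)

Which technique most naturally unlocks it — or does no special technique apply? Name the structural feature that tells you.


Verdict: the master substitution — the argument contracts 5-fold per step: reindex y exponentially and solve the linear recurrence in the new index.


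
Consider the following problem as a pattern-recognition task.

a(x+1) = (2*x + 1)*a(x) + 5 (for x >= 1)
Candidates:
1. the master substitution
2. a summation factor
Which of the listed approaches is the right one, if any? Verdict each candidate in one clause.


Technique: a summation factor — one step of memory with a weight 2*x + 1 that changes as the index grows — the summation-factor construction is built for this.
- the master substitution — the recursion steps by a constant offset, so exponential reindexing is pointless.
- a summation factor: yes — fits the structure here.


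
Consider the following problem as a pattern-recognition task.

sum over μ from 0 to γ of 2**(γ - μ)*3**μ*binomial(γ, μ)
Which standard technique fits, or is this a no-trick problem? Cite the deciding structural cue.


Diagnosis: the binomial theorem — binomial(γ, μ) weighting matched powers of 3 and 2 is the expanded form of (3 + 2)^γ — fold it back up.


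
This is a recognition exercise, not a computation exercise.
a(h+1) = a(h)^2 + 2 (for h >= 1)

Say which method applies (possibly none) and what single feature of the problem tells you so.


Diagnosis: no special technique — the recurrence is nonlinear in the sequence terms; no linear-recurrence method fits it as written — one iterates or studies it directly.


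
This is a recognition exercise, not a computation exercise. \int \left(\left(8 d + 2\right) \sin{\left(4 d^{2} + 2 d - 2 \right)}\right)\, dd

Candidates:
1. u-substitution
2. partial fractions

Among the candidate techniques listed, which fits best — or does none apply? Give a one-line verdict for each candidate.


Verdict: u-substitution — differentiating the inner expression 4 d^{2} + 2 d - 2 produces the factor 8 d + 2 up to a constant multiple, so substituting u = 4 d^{2} + 2 d - 2 reduces everything to a one-variable integral in u.
- u-substitution — yes, a natural case for it.
- partial fractions — the expression is not a ratio of polynomials that decomposes further.


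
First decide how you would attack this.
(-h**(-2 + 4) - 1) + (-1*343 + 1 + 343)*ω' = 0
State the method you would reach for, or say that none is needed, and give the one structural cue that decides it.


Best approach: no special technique — solved for the derivative, ω never appears on the right — this is a direct integration in h, not a differential-equations problem at heart.


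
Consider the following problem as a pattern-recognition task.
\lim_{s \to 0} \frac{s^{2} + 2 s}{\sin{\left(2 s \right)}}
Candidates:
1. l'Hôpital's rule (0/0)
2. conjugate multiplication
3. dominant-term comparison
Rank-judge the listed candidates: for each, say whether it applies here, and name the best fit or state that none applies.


Verdict: l'Hôpital's rule (0/0) — both numerator and denominator vanish at 0: the genuine 0/0 indeterminate that l'Hôpital exists for. Expanding numerator and denominator to first order gives the same value — the rule automates exactly that.
- l'Hôpital's rule (0/0): yes, a natural case for it.
- conjugate multiplication — the conjugate move applies to radical differences, which this is not.
- dominant-term comparison: this limit is not decided by comparing polynomial growth at infinity.


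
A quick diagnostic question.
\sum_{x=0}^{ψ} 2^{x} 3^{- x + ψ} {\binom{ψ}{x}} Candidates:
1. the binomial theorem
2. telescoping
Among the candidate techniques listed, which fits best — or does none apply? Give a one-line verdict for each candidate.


Best approach: the binomial theorem — the summand is term x of a binomial expansion in 2 and 3; the whole sum is a single power.
- the binomial theorem — a fit — the right tool for this form.
- telescoping — the summand is not presented as a shifted difference — a telescoping rewrite may exist, but the displayed structure does not offer one.


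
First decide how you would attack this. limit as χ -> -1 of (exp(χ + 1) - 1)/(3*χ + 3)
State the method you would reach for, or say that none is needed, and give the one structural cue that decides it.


Verdict: l'Hôpital's rule (0/0) — numerator and denominator both vanish at -1 — a genuine 0/0 form, which is exactly when l'Hôpital applies. One could equally expand both pieces locally and compare leading terms; the rule does that in one stroke.


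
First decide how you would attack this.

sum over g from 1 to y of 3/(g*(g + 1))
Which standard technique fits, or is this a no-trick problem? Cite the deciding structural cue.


Technique: telescoping — poles of 3/(g*(g + 1)) differ by an integer, the telltale of a telescoping partial-fraction sum.


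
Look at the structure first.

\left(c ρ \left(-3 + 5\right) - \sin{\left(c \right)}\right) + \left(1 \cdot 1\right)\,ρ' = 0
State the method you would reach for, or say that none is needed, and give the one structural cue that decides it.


Method: a linear integrating factor — linear in the unknown with genuine forcing: multiply through by the exponential of the integrated coefficient and the left side closes into one derivative.


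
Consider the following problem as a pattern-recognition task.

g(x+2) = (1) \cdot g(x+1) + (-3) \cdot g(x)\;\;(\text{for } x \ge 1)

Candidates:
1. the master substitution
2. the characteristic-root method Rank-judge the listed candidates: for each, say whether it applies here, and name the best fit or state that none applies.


Method: the characteristic-root method — every coefficient is a fixed number and the forcing is zero — substitute r^x and read off the root equation.
- the master substitution — no fixed divisor shrinks the index between calls.
- the characteristic-root method: a fit — the right tool for this form.


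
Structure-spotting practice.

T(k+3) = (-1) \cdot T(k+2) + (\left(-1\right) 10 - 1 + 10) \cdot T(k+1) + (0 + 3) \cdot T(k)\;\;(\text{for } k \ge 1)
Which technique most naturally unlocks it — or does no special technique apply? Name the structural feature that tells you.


Best approach: the characteristic-root method — fixed numeric weights on consecutive terms and no forcing term added: the root method in its home territory.


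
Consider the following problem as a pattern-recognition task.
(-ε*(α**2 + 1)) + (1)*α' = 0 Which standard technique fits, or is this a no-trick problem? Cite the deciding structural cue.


Method: separation of variables — separating collects all α-dependence with the derivative and leaves all ε-dependence opposite: variables separate.


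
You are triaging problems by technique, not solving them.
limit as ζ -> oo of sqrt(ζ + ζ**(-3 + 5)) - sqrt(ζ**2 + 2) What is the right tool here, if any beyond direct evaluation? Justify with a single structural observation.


Best approach: conjugate multiplication — this difference gives up after one conjugate multiplication — the radical structure cancels against its conjugate.


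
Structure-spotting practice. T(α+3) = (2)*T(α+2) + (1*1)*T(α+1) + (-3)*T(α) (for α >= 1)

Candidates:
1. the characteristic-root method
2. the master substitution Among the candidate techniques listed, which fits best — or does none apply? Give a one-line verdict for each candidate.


Verdict: the characteristic-root method — try a geometric ansatz r^α: constant coefficients turn the recurrence into one polynomial equation in r.
- the characteristic-root method: a fit — the right tool for this form.
- the master substitution — the recursion steps by a constant offset, so exponential reindexing is pointless.


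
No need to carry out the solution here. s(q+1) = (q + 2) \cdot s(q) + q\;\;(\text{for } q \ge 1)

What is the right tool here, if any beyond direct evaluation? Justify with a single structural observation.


Diagnosis: a summation factor — with the index-dependent coefficient q + 2, dividing by the cumulative product turns the left side into a pure difference.


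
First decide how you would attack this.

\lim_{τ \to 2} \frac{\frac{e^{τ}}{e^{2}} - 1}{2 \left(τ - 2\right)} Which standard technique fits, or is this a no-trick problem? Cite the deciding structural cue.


Verdict: l'Hôpital's rule (0/0) — substituting 2 gives 0 over 0; differentiate top and bottom once and re-evaluate. One could equally expand both pieces locally and compare leading terms; the rule does that in one stroke.


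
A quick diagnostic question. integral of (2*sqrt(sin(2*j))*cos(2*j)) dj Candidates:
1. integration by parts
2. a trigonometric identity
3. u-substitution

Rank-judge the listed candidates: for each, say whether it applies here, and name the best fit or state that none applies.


Technique: u-substitution — collected, the integrand has one factor that is, up to a constant, the derivative of an inner expression the rest depends on — substitute for that inner expression.
- integration by parts: the integrand does not split as a nonconstant polynomial times an exp, sine, cosine of a linear argument, or logarithm — no polynomial-kernel parts product to differentiate one side of.
- a trigonometric identity: no even trigonometric power and no product of distinct frequencies to rewrite.
- u-substitution: yes, a natural case for it.


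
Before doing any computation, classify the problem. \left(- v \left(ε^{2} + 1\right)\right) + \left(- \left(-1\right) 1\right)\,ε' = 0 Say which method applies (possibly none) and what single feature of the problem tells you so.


Verdict: separation of variables — one side of the product carries the independent variable, the other the unknown — the textbook separation shape.


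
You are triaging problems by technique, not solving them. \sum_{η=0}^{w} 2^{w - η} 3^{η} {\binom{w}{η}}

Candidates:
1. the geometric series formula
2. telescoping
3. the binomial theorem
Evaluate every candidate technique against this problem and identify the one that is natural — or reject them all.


Technique: the binomial theorem — {\binom{w}{η}} weighting matched powers of 3 and 2 is the expanded form of (3 + 2)^w — fold it back up.
- the geometric series formula — dividing successive terms gives an index-dependent quantity, not a constant.
- telescoping — in the displayed form, no term reappears at a neighboring index to cancel against.
- the binomial theorem — yes — fits the structure here.


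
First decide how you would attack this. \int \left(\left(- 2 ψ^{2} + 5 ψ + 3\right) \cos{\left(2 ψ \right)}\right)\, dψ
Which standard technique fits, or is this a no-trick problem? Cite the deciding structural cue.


Method: integration by parts — the integrand splits as - 2 ψ^{2} + 5 ψ + 3 times \cos{\left(2 ψ \right)} — repeatedly differentiating the polynomial part kills it, which is the parts ladder.


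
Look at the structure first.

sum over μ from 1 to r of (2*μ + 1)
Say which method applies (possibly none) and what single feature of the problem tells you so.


Technique: no special technique — no ratio, no shift structure, no binomial pattern: sum the constant-multiple powers of μ with known formulas.


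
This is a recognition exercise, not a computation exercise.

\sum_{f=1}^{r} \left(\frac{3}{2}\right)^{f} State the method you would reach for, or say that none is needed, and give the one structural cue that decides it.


Diagnosis: the geometric series formula — each term is \frac{3}{2} times the previous one, so the geometric-series formula applies directly.


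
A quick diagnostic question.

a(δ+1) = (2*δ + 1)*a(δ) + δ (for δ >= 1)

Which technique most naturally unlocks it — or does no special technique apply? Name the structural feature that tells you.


Diagnosis: a summation factor — one step of memory with a weight 2*δ + 1 that changes as the index grows — the summation-factor construction is built for this.


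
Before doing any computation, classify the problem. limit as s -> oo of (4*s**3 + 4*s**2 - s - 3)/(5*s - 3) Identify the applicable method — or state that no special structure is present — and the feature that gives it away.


Method: dominant-term comparison — at large s only the top-degree terms survive; compare the leading terms and the limit falls out. Differentiating the expression as a single quotient would eventually settle it as well; matching dominant growth settles it immediately.


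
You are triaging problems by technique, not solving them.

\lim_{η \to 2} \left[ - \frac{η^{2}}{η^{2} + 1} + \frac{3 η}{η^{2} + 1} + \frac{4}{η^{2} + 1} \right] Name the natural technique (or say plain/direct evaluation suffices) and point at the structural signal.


Technique: no special technique — no denominator vanishes and nothing blows up at 2: direct substitution is the whole computation.


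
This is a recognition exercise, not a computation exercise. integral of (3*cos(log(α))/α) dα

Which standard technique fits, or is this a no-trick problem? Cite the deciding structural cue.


Diagnosis: u-substitution — collected, the integrand has one factor that is, up to a constant, the derivative of an inner expression the rest depends on — substitute for that inner expression.


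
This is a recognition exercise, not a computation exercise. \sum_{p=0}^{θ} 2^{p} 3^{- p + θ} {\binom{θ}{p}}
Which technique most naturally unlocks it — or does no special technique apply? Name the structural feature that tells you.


Best approach: the binomial theorem — terms weighting {\binom{θ}{p}} against matched powers of 2 and 3 reassemble into (2 + 3)^θ by the binomial theorem.


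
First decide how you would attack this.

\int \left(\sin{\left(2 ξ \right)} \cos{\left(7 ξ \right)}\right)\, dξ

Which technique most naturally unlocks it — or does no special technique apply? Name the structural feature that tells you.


Diagnosis: a trigonometric identity — mixed-frequency products such as \sin{\left(2 ξ \right)} \cos{\left(7 ξ \right)} are designed for the product-to-sum formula.


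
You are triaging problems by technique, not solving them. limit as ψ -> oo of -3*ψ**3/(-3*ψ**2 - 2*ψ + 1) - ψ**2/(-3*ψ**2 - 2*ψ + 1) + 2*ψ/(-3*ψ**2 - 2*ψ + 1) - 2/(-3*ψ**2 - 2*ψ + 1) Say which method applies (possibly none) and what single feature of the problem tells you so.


Technique: dominant-term comparison — growth-rate triage: the leading powers of ψ decide the limit, everything else is noise. Viewed as a single quotient this is an ∞/∞ form — an at-infinity application of l'Hôpital's rule would also resolve it; comparing leading growth reads the answer without differentiating.


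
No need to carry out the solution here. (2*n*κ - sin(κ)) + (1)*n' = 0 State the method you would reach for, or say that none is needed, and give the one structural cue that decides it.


Diagnosis: a linear integrating factor — linear in the unknown with genuine forcing: multiply through by the exponential of the integrated coefficient and the left side closes into one derivative.


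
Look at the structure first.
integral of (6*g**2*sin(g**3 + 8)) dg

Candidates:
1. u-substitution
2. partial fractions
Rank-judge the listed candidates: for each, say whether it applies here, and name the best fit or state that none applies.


Verdict: u-substitution — viewed as a product, the integrand is a composition evaluated at g**3 + 8 times (a constant multiple of) that inner expression's derivative, so u = g**3 + 8 makes it elementary.
- u-substitution: a fit — the right tool for this form.
- partial fractions: there is no rational-function structure to decompose.


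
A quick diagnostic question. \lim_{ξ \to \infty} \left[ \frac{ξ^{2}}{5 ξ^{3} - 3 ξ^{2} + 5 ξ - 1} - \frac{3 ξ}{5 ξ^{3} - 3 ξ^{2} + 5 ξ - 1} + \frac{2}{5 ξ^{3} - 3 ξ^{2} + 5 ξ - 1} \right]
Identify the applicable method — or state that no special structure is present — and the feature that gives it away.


Verdict: dominant-term comparison — at large ξ only the top-degree terms survive; compare the leading terms and the limit falls out. As a single quotient, the ∞/∞ shape would yield to repeated differentiation as well — the growth comparison gets there in one look.


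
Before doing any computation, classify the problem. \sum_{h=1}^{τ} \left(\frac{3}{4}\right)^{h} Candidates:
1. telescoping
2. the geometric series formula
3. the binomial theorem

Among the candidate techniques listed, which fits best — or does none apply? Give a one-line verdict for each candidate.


Diagnosis: the geometric series formula — term-over-term division gives \frac{3}{4} every time — index-free ratio, geometric sum formula applies.
- telescoping: the summand is not presented as a shifted difference — a telescoping rewrite may exist, but the displayed structure does not offer one.
- the geometric series formula — applies; the problem has the shape this method handles.
- the binomial theorem: no binomial coefficients pair with matched powers.


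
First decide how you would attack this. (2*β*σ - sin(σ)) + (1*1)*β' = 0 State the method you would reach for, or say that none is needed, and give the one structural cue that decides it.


Method: a linear integrating factor — linear in the unknown with genuine forcing: multiply through by the exponential of the integrated coefficient and the left side closes into one derivative.


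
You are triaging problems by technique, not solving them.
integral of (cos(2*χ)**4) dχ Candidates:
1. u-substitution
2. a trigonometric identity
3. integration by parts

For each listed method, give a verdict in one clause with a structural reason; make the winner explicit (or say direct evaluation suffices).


Diagnosis: a trigonometric identity — cos(2*χ)**4 calls for power reduction: rewrite via double angles before any antiderivative is attempted.
- u-substitution — no subexpression of the integrand pairs with its own derivative as a factor — individual terms may offer their own substitutions, but any change of variable covering the whole integral would have to be constructed from outside the expression.
- a trigonometric identity — yes — fits the structure here.
- integration by parts — not the fit here: there is no polynomial factor to ladder down — parts can still close the trigonometric product by recursion, though the identity rewrite is the direct route.


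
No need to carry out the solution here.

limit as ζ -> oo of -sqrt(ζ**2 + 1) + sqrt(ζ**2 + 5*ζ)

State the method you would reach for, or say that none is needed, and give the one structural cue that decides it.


Technique: conjugate multiplication — sqrt(ζ**2 + 5*ζ) and sqrt(ζ**2 + 1) both blow up, but their difference is tame once the conjugate rationalizes it.


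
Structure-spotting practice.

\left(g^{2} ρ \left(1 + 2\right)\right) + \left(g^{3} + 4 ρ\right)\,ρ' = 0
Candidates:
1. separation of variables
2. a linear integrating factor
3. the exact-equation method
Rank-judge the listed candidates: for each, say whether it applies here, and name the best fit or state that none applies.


Diagnosis: the exact-equation method — because the two cross partials coincide, the form is conservative as written — recover its potential in (g, ρ).
- separation of variables — the two dependences are entangled, not a clean product of one-variable pieces.
- a linear integrating factor: a nonlinear term in the unknown puts this outside the integrating-factor template.
- the exact-equation method: yes, a natural case for it.


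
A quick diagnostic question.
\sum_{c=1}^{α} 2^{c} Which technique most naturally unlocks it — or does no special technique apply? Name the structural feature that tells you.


Method: the geometric series formula — term-over-term division gives 2 every time — index-free ratio, geometric sum formula applies.


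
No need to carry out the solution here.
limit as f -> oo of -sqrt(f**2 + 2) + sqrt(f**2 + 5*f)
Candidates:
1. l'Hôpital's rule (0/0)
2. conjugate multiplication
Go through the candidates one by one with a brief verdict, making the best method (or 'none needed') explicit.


Diagnosis: conjugate multiplication — infinity minus infinity with a radical in play — multiply by the conjugate so the divergences of sqrt(f**2 + 5*f) and sqrt(f**2 + 2) annihilate.
- l'Hôpital's rule (0/0): substitution produces ∞ − ∞ rather than a vanishing quotient; the rule needs a 0/0 ratio to act on.
- conjugate multiplication: applicable, and directly so.


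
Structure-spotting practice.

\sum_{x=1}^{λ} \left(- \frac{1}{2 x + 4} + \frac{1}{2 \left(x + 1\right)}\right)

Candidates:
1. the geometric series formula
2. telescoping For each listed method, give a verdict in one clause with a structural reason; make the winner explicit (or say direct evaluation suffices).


Method: telescoping — the piece each term subtracts is \frac{1}{2 \left(x + 1\right)} advanced by one index, and it reappears with a plus sign leading the following term — the sum collapses to its boundary terms.
- the geometric series formula — the ratio of consecutive terms depends on the index.
- telescoping: yes, a natural case for it.


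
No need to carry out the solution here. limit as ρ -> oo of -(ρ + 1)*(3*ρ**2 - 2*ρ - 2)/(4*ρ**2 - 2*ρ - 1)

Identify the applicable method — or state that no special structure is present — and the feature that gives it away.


Best approach: dominant-term comparison — as ρ grows, only the highest-degree terms matter — compare leading terms and read the limit off. Viewed as a single quotient this is an ∞/∞ form — an at-infinity application of l'Hôpital's rule would also resolve it; comparing leading growth reads the answer without differentiating.


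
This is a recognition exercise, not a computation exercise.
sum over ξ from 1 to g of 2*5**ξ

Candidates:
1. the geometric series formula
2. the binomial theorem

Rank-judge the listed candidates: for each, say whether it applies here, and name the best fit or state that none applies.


Diagnosis: the geometric series formula — term-over-term division gives 5 every time — index-free ratio, geometric sum formula applies.
- the geometric series formula: yes, a natural case for it.
- the binomial theorem — no binomial coefficients pair up with complementary powers here.


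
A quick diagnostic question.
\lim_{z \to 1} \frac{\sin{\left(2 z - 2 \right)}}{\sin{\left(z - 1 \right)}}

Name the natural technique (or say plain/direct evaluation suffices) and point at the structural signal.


Best approach: l'Hôpital's rule (0/0) — plug in 1: top and bottom both hit zero, so differentiate each and retry. Expanding numerator and denominator to first order gives the same value — the rule automates exactly that.


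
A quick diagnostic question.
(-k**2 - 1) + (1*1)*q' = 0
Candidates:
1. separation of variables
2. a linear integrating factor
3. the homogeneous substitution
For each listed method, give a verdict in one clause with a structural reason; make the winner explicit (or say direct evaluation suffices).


Best approach: no special technique — with q absent the equation is not coupled at all: direct integration in k.
- separation of variables — with no unknown in the slope, separating variables is a formality — the equation integrates directly.
- a linear integrating factor: the linear template holds only trivially here (the unknown is absent, so the coefficient is zero) — the method is not the natural label.
- the homogeneous substitution — the ratio of the variables does not determine the slope.


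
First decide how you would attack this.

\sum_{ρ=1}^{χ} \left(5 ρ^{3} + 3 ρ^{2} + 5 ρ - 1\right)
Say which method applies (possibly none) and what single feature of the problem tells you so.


Technique: no special technique — the sum is polynomial through and through; closed forms for each power of ρ finish it directly.


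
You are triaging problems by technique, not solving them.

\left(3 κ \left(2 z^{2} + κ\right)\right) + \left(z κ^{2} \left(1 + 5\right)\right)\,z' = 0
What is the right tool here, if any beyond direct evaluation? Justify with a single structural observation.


Diagnosis: the exact-equation method — equality of cross partials is the green light — assemble the potential function term by term.


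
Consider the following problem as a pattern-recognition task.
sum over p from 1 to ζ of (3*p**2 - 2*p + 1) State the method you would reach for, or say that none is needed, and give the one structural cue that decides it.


Diagnosis: no special technique — the sum is polynomial through and through; closed forms for each power of p finish it directly.


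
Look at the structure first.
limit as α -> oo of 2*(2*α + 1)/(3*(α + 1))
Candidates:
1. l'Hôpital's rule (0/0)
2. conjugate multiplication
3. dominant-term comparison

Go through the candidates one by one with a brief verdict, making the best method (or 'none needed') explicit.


Best approach: dominant-term comparison — divide by the highest power of α present: lower-order terms vanish and the dominant ratio remains.
- l'Hôpital's rule (0/0): no 0/0 form appears: written as one quotient, top and bottom both grow without bound, and the ratio is decided by their leading terms.
- conjugate multiplication: no divergent radical difference is present for a conjugate pair to cancel.
- dominant-term comparison — a fit — the right tool for this form.


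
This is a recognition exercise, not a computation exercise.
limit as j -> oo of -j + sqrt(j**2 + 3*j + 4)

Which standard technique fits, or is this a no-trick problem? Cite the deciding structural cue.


Method: conjugate multiplication — the difference sqrt(j**2 + 3*j + 4) - j is an ∞ − ∞ stalemate; its conjugate partner breaks the tie.


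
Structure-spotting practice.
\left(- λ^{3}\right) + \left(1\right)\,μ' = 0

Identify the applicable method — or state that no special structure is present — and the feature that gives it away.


Verdict: no special technique — with μ absent the equation is not coupled at all: direct integration in λ.


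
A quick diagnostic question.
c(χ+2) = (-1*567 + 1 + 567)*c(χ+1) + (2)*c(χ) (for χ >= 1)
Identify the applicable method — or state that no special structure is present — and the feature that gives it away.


Method: the characteristic-root method — this is the constant-coefficient homogeneous case — the whole solution in χ reduces to a polynomial's roots.


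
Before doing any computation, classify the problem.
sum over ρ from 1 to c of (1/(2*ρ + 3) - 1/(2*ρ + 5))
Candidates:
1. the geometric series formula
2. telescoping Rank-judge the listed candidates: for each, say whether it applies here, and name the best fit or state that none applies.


Method: telescoping — the summand is built as 1/(2*ρ + 3) minus its own successor — adjacent terms annihilate down the line.
- the geometric series formula: dividing successive terms gives an index-dependent quantity, not a constant.
- telescoping — a fit — the right tool for this form.


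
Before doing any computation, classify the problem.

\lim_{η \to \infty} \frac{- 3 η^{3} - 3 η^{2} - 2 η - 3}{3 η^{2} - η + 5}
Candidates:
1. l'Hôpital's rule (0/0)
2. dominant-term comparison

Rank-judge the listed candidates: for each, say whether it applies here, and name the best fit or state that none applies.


Method: dominant-term comparison — at large η only the top-degree terms survive; compare the leading terms and the limit falls out.
- l'Hôpital's rule (0/0): no 0/0 form appears: written as one quotient, top and bottom both grow without bound, and the ratio is decided by their leading terms.
- dominant-term comparison: yes, a natural case for it.


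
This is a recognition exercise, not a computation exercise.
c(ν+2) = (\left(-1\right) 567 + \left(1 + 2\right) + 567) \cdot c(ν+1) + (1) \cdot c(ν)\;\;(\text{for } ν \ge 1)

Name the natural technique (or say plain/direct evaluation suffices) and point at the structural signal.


Technique: the characteristic-root method — the recurrence is linear and homogeneous with constant coefficients, so the ansatz r^ν turns it into a polynomial equation for r.


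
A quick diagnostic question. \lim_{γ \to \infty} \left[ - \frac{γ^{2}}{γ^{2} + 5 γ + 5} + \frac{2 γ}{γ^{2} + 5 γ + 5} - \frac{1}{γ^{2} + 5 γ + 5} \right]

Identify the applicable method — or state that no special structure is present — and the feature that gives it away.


Best approach: dominant-term comparison — divide through by the highest power of γ; every lower-order term dies and the dominant terms decide the limit. Viewed as a single quotient this is an ∞/∞ form — an at-infinity application of l'Hôpital's rule would also resolve it; comparing leading growth reads the answer without differentiating.


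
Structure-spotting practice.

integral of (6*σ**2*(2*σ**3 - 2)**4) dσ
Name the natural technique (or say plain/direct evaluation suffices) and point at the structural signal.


Diagnosis: u-substitution — the only nontrivial dependence routes through 2*σ**3 - 2, whose derivative supplies the leftover factor up to a constant multiple — u = 2*σ**3 - 2 flattens it. Brute-force expansion works too — the substitution sees the structure instead of grinding through terms.


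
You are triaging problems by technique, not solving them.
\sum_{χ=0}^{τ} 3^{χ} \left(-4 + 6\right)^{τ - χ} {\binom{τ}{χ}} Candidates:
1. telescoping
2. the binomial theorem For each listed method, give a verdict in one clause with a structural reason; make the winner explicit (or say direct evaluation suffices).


Verdict: the binomial theorem — binomial coefficients against complementary powers of 3 and (-4 + 6): recognize the binomial expansion and resum.
- telescoping: computed from the summand as displayed, the partial sums build up without the pairwise collapse telescoping exploits.
- the binomial theorem — yes, a natural case for it.


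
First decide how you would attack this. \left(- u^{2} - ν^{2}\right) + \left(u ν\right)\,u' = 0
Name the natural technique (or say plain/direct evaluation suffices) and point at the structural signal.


Best approach: the homogeneous substitution — solved for the derivative, the right side is unchanged under scaling ν and u together — it depends only on the ratio u/ν, so substitute a single ratio variable. This doubles as a Bernoulli equation in the unknown as written; the homogeneous route needs no setup at all.


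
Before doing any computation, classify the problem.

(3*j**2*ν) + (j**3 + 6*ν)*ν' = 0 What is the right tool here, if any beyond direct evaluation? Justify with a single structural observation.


Verdict: the exact-equation method — this form is already the differential of something: the matching mixed partials of 3*j**2*ν and j**3 + 6*ν prove it.


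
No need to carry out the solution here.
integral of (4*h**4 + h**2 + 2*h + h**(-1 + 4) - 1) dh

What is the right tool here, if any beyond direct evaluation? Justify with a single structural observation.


Method: no special technique — scan for structure and find none: constant multiples of powers of h, integrate directly.


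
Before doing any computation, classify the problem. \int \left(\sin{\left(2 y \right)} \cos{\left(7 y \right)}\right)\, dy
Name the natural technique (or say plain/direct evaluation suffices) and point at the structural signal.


Diagnosis: a trigonometric identity — two different frequencies multiply in \sin{\left(2 y \right)} \cos{\left(7 y \right)}; the product-to-sum formula separates them.


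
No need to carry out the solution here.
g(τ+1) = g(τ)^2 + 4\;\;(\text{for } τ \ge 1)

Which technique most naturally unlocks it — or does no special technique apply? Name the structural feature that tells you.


Verdict: no special technique — no ansatz, no master substitution, no summation factor survives the nonlinearity here.


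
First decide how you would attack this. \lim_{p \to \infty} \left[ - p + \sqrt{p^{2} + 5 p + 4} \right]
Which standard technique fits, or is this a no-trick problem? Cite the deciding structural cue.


Best approach: conjugate multiplication — both pieces blow up but their difference is finite; the conjugate trick rationalizes \sqrt{p^{2} + 5 p + 4} - p.


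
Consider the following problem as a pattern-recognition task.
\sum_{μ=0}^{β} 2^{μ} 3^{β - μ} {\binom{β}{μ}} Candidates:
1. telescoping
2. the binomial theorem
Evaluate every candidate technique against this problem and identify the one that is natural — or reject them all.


Technique: the binomial theorem — terms weighting {\binom{β}{μ}} against matched powers of 2 and 3 reassemble into (2 + 3)^β by the binomial theorem.
- telescoping: computed from the summand as displayed, the partial sums build up without the pairwise collapse telescoping exploits.
- the binomial theorem — a fit — the right tool for this form.


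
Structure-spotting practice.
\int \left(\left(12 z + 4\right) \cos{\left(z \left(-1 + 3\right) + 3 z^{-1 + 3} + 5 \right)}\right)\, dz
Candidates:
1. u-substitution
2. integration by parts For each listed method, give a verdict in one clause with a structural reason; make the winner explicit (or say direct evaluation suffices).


Diagnosis: u-substitution — viewed as a product, the integrand is a composition evaluated at (z \left(-1 + 3\right) + 3 z^{-1 + 3} + 5) times (a constant multiple of) that inner expression's derivative, so u = (z \left(-1 + 3\right) + 3 z^{-1 + 3} + 5) makes it elementary.
- u-substitution — a fit — the right tool for this form.
- integration by parts: the non-polynomial partner is not one of the parts kernels — exp, sine, or cosine with a degree-1 argument, or a logarithm.


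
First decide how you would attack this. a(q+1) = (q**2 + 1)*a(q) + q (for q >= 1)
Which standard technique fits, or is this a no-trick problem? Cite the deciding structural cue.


Technique: a summation factor — it is first-order linear but the coefficient q**2 + 1 depends on the index, so multiply through by a summation factor to telescope it.


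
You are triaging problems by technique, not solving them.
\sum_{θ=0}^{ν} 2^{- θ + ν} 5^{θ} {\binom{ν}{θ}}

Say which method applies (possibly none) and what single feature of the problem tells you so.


Best approach: the binomial theorem — the binomial coefficients weight matched powers of 5 and 2, which is exactly the expansion of a binomial power.


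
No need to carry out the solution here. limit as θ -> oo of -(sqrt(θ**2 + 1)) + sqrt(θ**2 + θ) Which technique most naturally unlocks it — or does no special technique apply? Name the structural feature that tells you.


Method: conjugate multiplication — infinity minus infinity with a radical in play — multiply by the conjugate so the divergences of sqrt(θ**2 + θ) and sqrt(θ**2 + 1) annihilate.
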